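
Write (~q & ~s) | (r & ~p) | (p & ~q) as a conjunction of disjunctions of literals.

(~q & ~s) | (r & ~p) | (p & ~q)
= (~q | r | p) & (~q | r | ~q) & (~q | ~p | p) & (~q | ~p | ~q) & (~s | r | p) & (~s | r | ~q) & (~s | ~p | p) & (~s | ~p | ~q)
= (~q | r) & (~q | ~p) & (~s | r | p)

(~q | r) & (~q | ~p) & (~s | r | p)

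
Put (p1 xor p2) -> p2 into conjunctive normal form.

(p1 xor p2) -> p2
= ~(p1 xor p2) | p2   (eliminate ->)
= ~((p1 | p2) & ~(p1 & p2)) | p2   (expand xor)
= ~(p1 | p2) | ~~(p1 & p2) | p2   (De Morgan)
= (~p1 & ~p2) | ~~(p1 & p2) | p2   (De Morgan)
= (~p1 & ~p2) | (p1 & p2) | p2   (double negation)
= (~p1 | p1 | p2) & (~p1 | p2 | p2) & (~p2 | p1 | p2) & (~p2 | p2 | p2)   (distribute | over &)
= ~p1 | p2   (simplify)

~p1 | p2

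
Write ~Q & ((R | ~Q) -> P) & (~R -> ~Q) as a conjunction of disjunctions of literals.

~Q & (~R | P) & (Q | P)

~Q & ((R | ~Q) -> P) & (~R -> ~Q)
⇔ ~Q & (~(R | ~Q) | P) & (~R -> ~Q)   [eliminate ->]
⇔ ~Q & (~(R | ~Q) | P) & (~~R | ~Q)   [eliminate ->]
⇔ ~Q & ((~R & ~~Q) | P) & (~~R | ~Q)   [De Morgan]
⇔ ~Q & ((~R & Q) | P) & (~~R | ~Q)   [double negation]
⇔ ~Q & ((~R & Q) | P) & (R | ~Q)   [double negation]
⇔ ~Q & (~R | P) & (Q | P) & (R | ~Q)   [distribute | over &]
⇔ ~Q & (~R | P) & (Q | P)   [simplify]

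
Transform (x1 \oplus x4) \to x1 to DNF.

(\lnot x1 \land \lnot x4) \lor x1

(x1 \oplus x4) \to x1
= \lnot (x1 \oplus x4) \lor x1
= \lnot ((x1 \land \lnot x4) \lor (\lnot x1 \land x4)) \lor x1
= (\lnot (x1 \land \lnot x4) \land \lnot (\lnot x1 \land x4)) \lor x1
= ((\lnot x1 \lor \lnot \lnot x4) \land \lnot (\lnot x1 \land x4)) \lor x1
= ((\lnot x1 \lor x4) \land \lnot (\lnot x1 \land x4)) \lor x1
= ((\lnot x1 \lor x4) \land (\lnot \lnot x1 \lor \lnot x4)) \lor x1
= ((\lnot x1 \lor x4) \land (x1 \lor \lnot x4)) \lor x1
= (\lnot x1 \land x1) \lor (\lnot x1 \land \lnot x4) \lor (x4 \land x1) \lor (x4 \land \lnot x4) \lor x1
= (\lnot x1 \land \lnot x4) \lor x1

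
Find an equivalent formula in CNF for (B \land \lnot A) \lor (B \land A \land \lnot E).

B \land (\lnot A \lor \lnot E)

(B \land \lnot A) \lor (B \land A \land \lnot E)
= (B \lor B) \land (B \lor A) \land (B \lor \lnot E) \land (\lnot A \lor B) \land (\lnot A \lor A) \land (\lnot A \lor \lnot E)   — distribute \lor over \land
= B \land (\lnot A \lor \lnot E)   — simplify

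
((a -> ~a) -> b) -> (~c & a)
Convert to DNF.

((a -> ~a) -> b) -> (~c & a)
≡ ~((a -> ~a) -> b) | (~c & a)   (eliminate ->)
≡ ~(~(a -> ~a) | b) | (~c & a)   (eliminate ->)
≡ ~(~(~a | ~a) | b) | (~c & a)   (eliminate ->)
≡ (~~(~a | ~a) & ~b) | (~c & a)   (De Morgan)
≡ ((~a | ~a) & ~b) | (~c & a)   (double negation)
≡ (~a & ~b) | (~a & ~b) | (~c & a)   (distribute & over |)
≡ (~a & ~b) | (~c & a)   (simplify)

(~a & ~b) | (~c & a)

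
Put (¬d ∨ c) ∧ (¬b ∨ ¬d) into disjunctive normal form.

(¬d ∨ c) ∧ (¬b ∨ ¬d)
≡ (¬d ∧ ¬b) ∨ (¬d ∧ ¬d) ∨ (c ∧ ¬b) ∨ (c ∧ ¬d)   — distribute ∧ over ∨
≡ ¬d ∨ (c ∧ ¬b)   — simplify

¬d ∨ (c ∧ ¬b)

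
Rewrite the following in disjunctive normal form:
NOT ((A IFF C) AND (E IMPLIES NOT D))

NOT ((A IFF C) AND (E IMPLIES NOT D))
= NOT ((A IMPLIES C) AND (C IMPLIES A) AND (E IMPLIES NOT D))   — eliminate IFF
= NOT ((NOT A OR C) AND (C IMPLIES A) AND (E IMPLIES NOT D))   — eliminate IMPLIES
= NOT ((NOT A OR C) AND (NOT C OR A) AND (E IMPLIES NOT D))   — eliminate IMPLIES
= NOT ((NOT A OR C) AND (NOT C OR A) AND (NOT E OR NOT D))   — eliminate IMPLIES
= NOT (NOT A OR C) OR NOT (NOT C OR A) OR NOT (NOT E OR NOT D)   — De Morgan
= (NOT NOT A AND NOT C) OR NOT (NOT C OR A) OR NOT (NOT E OR NOT D)   — De Morgan
= (A AND NOT C) OR NOT (NOT C OR A) OR NOT (NOT E OR NOT D)   — double negation
= (A AND NOT C) OR (NOT NOT C AND NOT A) OR NOT (NOT E OR NOT D)   — De Morgan
= (A AND NOT C) OR (C AND NOT A) OR NOT (NOT E OR NOT D)   — double negation
= (A AND NOT C) OR (C AND NOT A) OR (NOT NOT E AND NOT NOT D)   — De Morgan
= (A AND NOT C) OR (C AND NOT A) OR (E AND NOT NOT D)   — double negation
= (A AND NOT C) OR (C AND NOT A) OR (E AND D)   — double negation

(A AND NOT C) OR (C AND NOT A) OR (E AND D)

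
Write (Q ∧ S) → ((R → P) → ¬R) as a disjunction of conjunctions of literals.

(Q ∧ S) → ((R → P) → ¬R)
≡ ¬(Q ∧ S) ∨ ((R → P) → ¬R)   — eliminate →
≡ ¬(Q ∧ S) ∨ ¬(R → P) ∨ ¬R   — eliminate →
≡ ¬(Q ∧ S) ∨ ¬(¬R ∨ P) ∨ ¬R   — eliminate →
≡ ¬Q ∨ ¬S ∨ ¬(¬R ∨ P) ∨ ¬R   — De Morgan
≡ ¬Q ∨ ¬S ∨ (¬¬R ∧ ¬P) ∨ ¬R   — De Morgan
≡ ¬Q ∨ ¬S ∨ (R ∧ ¬P) ∨ ¬R   — double negation

¬Q ∨ ¬S ∨ (R ∧ ¬P) ∨ ¬R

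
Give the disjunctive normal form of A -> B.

A -> B
⇔ ~A | B   — eliminate ->

~A | B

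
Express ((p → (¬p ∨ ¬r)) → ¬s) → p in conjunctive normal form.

((p → (¬p ∨ ¬r)) → ¬s) → p
≡ ¬((p → (¬p ∨ ¬r)) → ¬s) ∨ p   — eliminate →
≡ ¬(¬(p → (¬p ∨ ¬r)) ∨ ¬s) ∨ p   — eliminate →
≡ ¬(¬(¬p ∨ ¬p ∨ ¬r) ∨ ¬s) ∨ p   — eliminate →
≡ (¬¬(¬p ∨ ¬p ∨ ¬r) ∧ ¬¬s) ∨ p   — De Morgan
≡ ((¬p ∨ ¬p ∨ ¬r) ∧ ¬¬s) ∨ p   — double negation
≡ ((¬p ∨ ¬p ∨ ¬r) ∧ s) ∨ p   — double negation
≡ (¬p ∨ ¬p ∨ ¬r ∨ p) ∧ (s ∨ p)   — distribute ∨ over ∧
≡ s ∨ p   — simplify

s ∨ p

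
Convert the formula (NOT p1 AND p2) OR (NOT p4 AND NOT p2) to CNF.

(NOT p1 OR NOT p4) AND (NOT p1 OR NOT p2) AND (p2 OR NOT p4)

(NOT p1 AND p2) OR (NOT p4 AND NOT p2)
⇔ (NOT p1 OR NOT p4) AND (NOT p1 OR NOT p2) AND (p2 OR NOT p4) AND (p2 OR NOT p2)   — distribute OR over AND
⇔ (NOT p1 OR NOT p4) AND (NOT p1 OR NOT p2) AND (p2 OR NOT p4)   — simplify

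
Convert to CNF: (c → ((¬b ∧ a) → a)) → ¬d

(c → ((¬b ∧ a) → a)) → ¬d
= ¬(c → ((¬b ∧ a) → a)) ∨ ¬d
= ¬(¬c ∨ ((¬b ∧ a) → a)) ∨ ¬d
= ¬(¬c ∨ ¬(¬b ∧ a) ∨ a) ∨ ¬d
= (¬¬c ∧ ¬¬(¬b ∧ a) ∧ ¬a) ∨ ¬d
= (c ∧ ¬¬(¬b ∧ a) ∧ ¬a) ∨ ¬d
= (c ∧ ¬b ∧ a ∧ ¬a) ∨ ¬d
= (c ∨ ¬d) ∧ (¬b ∨ ¬d) ∧ (a ∨ ¬d) ∧ (¬a ∨ ¬d)

(c ∨ ¬d) ∧ (¬b ∨ ¬d) ∧ (a ∨ ¬d) ∧ (¬a ∨ ¬d)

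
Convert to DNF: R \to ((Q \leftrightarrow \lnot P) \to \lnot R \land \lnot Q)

\lnot R \lor Q \land P \lor \lnot P \land \lnot Q

R \to ((Q \leftrightarrow \lnot P) \to \lnot R \land \lnot Q)
= \lnot R \lor ((Q \leftrightarrow \lnot P) \to \lnot R \land \lnot Q)
= \lnot R \lor \lnot (Q \leftrightarrow \lnot P) \lor \lnot R \land \lnot Q
= \lnot R \lor \lnot ((Q \to \lnot P) \land (\lnot P \to Q)) \lor \lnot R \land \lnot Q
= \lnot R \lor \lnot ((\lnot Q \lor \lnot P) \land (\lnot P \to Q)) \lor \lnot R \land \lnot Q
= \lnot R \lor \lnot ((\lnot Q \lor \lnot P) \land (\lnot \lnot P \lor Q)) \lor \lnot R \land \lnot Q
= \lnot R \lor \lnot (\lnot Q \lor \lnot P) \lor \lnot (\lnot \lnot P \lor Q) \lor \lnot R \land \lnot Q
= \lnot R \lor \lnot \lnot Q \land \lnot \lnot P \lor \lnot (\lnot \lnot P \lor Q) \lor \lnot R \land \lnot Q
= \lnot R \lor Q \land \lnot \lnot P \lor \lnot (\lnot \lnot P \lor Q) \lor \lnot R \land \lnot Q
= \lnot R \lor Q \land P \lor \lnot (\lnot \lnot P \lor Q) \lor \lnot R \land \lnot Q
= \lnot R \lor Q \land P \lor \lnot \lnot \lnot P \land \lnot Q \lor \lnot R \land \lnot Q
= \lnot R \lor Q \land P \lor \lnot P \land \lnot Q \lor \lnot R \land \lnot Q
= \lnot R \lor Q \land P \lor \lnot P \land \lnot Q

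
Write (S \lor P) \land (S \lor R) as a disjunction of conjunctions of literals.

(S \lor P) \land (S \lor R)
≡ S \land S \lor S \land R \lor P \land S \lor P \land R   — distribute \land over \lor
≡ S \lor P \land R   — simplify

S \lor P \land R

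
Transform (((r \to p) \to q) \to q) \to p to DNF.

(((r \to p) \to q) \to q) \to p
≡ \lnot (((r \to p) \to q) \to q) \lor p   — eliminate \to
≡ \lnot (\lnot ((r \to p) \to q) \lor q) \lor p   — eliminate \to
≡ \lnot (\lnot (\lnot (r \to p) \lor q) \lor q) \lor p   — eliminate \to
≡ \lnot (\lnot (\lnot (\lnot r \lor p) \lor q) \lor q) \lor p   — eliminate \to
≡ (\lnot \lnot (\lnot (\lnot r \lor p) \lor q) \land \lnot q) \lor p   — De Morgan
≡ ((\lnot (\lnot r \lor p) \lor q) \land \lnot q) \lor p   — double negation
≡ (((\lnot \lnot r \land \lnot p) \lor q) \land \lnot q) \lor p   — De Morgan
≡ (((r \land \lnot p) \lor q) \land \lnot q) \lor p   — double negation
≡ (r \land \lnot p \land \lnot q) \lor (q \land \lnot q) \lor p   — distribute \land over \lor
≡ (r \land \lnot p \land \lnot q) \lor p   — simplify

(r \land \lnot p \land \lnot q) \lor p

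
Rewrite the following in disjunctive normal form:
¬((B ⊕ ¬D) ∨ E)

¬((B ⊕ ¬D) ∨ E)
⇔ ¬((B ∧ ¬¬D) ∨ (¬B ∧ ¬D) ∨ E)   (expand ⊕)
⇔ ¬(B ∧ ¬¬D) ∧ ¬(¬B ∧ ¬D) ∧ ¬E   (De Morgan)
⇔ (¬B ∨ ¬¬¬D) ∧ ¬(¬B ∧ ¬D) ∧ ¬E   (De Morgan)
⇔ (¬B ∨ ¬D) ∧ ¬(¬B ∧ ¬D) ∧ ¬E   (double negation)
⇔ (¬B ∨ ¬D) ∧ (¬¬B ∨ ¬¬D) ∧ ¬E   (De Morgan)
⇔ (¬B ∨ ¬D) ∧ (B ∨ ¬¬D) ∧ ¬E   (double negation)
⇔ (¬B ∨ ¬D) ∧ (B ∨ D) ∧ ¬E   (double negation)
⇔ (¬B ∧ B ∧ ¬E) ∨ (¬B ∧ D ∧ ¬E) ∨ (¬D ∧ B ∧ ¬E) ∨ (¬D ∧ D ∧ ¬E)   (distribute ∧ over ∨)
⇔ (¬B ∧ D ∧ ¬E) ∨ (¬D ∧ B ∧ ¬E)   (simplify)

(¬B ∧ D ∧ ¬E) ∨ (¬D ∧ B ∧ ¬E)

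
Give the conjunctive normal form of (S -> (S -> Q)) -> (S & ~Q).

S & ~Q

(S -> (S -> Q)) -> (S & ~Q)
⇔ ~(S -> (S -> Q)) | (S & ~Q)   [eliminate ->]
⇔ ~(~S | (S -> Q)) | (S & ~Q)   [eliminate ->]
⇔ ~(~S | ~S | Q) | (S & ~Q)   [eliminate ->]
⇔ (~~S & ~~S & ~Q) | (S & ~Q)   [De Morgan]
⇔ (S & ~~S & ~Q) | (S & ~Q)   [double negation]
⇔ (S & S & ~Q) | (S & ~Q)   [double negation]
⇔ (S | S) & (S | ~Q) & (S | S) & (S | ~Q) & (~Q | S) & (~Q | ~Q)   [distribute | over &]
⇔ S & ~Q   [simplify]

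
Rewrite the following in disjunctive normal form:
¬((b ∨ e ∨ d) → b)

¬((b ∨ e ∨ d) → b)
= ¬(¬(b ∨ e ∨ d) ∨ b)   [eliminate →]
= ¬¬(b ∨ e ∨ d) ∧ ¬b   [De Morgan]
= (b ∨ e ∨ d) ∧ ¬b   [double negation]
= (b ∧ ¬b) ∨ (e ∧ ¬b) ∨ (d ∧ ¬b)   [distribute ∧ over ∨]
= (e ∧ ¬b) ∨ (d ∧ ¬b)   [simplify]

(e ∧ ¬b) ∨ (d ∧ ¬b)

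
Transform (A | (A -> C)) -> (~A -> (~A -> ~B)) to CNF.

A | ~B

(A | (A -> C)) -> (~A -> (~A -> ~B))
≡ ~(A | (A -> C)) | (~A -> (~A -> ~B))
≡ ~(A | ~A | C) | (~A -> (~A -> ~B))
≡ ~(A | ~A | C) | ~~A | (~A -> ~B)
≡ ~(A | ~A | C) | ~~A | ~~A | ~B
≡ (~A & ~~A & ~C) | ~~A | ~~A | ~B
≡ (~A & A & ~C) | ~~A | ~~A | ~B
≡ (~A & A & ~C) | A | ~~A | ~B
≡ (~A & A & ~C) | A | A | ~B
≡ (~A | A | A | ~B) & (A | A | A | ~B) & (~C | A | A | ~B)
≡ A | ~B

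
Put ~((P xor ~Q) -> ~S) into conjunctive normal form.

~((P xor ~Q) -> ~S)
= ~(~(P xor ~Q) | ~S)   (eliminate ->)
= ~(~((P | ~Q) & ~(P & ~Q)) | ~S)   (expand xor)
= ~~((P | ~Q) & ~(P & ~Q)) & ~~S   (De Morgan)
= (P | ~Q) & ~(P & ~Q) & ~~S   (double negation)
= (P | ~Q) & (~P | ~~Q) & ~~S   (De Morgan)
= (P | ~Q) & (~P | Q) & ~~S   (double negation)
= (P | ~Q) & (~P | Q) & S   (double negation)

(P | ~Q) & (~P | Q) & S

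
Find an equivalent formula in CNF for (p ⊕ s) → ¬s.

¬s ∨ p

(p ⊕ s) → ¬s
⇔ ¬(p ⊕ s) ∨ ¬s   [eliminate →]
⇔ ¬((p ∨ s) ∧ ¬(p ∧ s)) ∨ ¬s   [expand ⊕]
⇔ ¬(p ∨ s) ∨ ¬¬(p ∧ s) ∨ ¬s   [De Morgan]
⇔ (¬p ∧ ¬s) ∨ ¬¬(p ∧ s) ∨ ¬s   [De Morgan]
⇔ (¬p ∧ ¬s) ∨ (p ∧ s) ∨ ¬s   [double negation]
⇔ (¬p ∨ p ∨ ¬s) ∧ (¬p ∨ s ∨ ¬s) ∧ (¬s ∨ p ∨ ¬s) ∧ (¬s ∨ s ∨ ¬s)   [distribute ∨ over ∧]
⇔ ¬s ∨ p   [simplify]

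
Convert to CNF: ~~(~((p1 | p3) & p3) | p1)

~p3 | p1

~~(~((p1 | p3) & p3) | p1)
⇔ ~((p1 | p3) & p3) | p1   [double negation]
⇔ ~(p1 | p3) | ~p3 | p1   [De Morgan]
⇔ (~p1 & ~p3) | ~p3 | p1   [De Morgan]
⇔ (~p1 | ~p3 | p1) & (~p3 | ~p3 | p1)   [distribute | over &]
⇔ ~p3 | p1   [simplify]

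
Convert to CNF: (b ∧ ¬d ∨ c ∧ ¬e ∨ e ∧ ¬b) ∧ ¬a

(b ∧ ¬d ∨ c ∧ ¬e ∨ e ∧ ¬b) ∧ ¬a
⇔ (b ∨ c ∨ e) ∧ (b ∨ c ∨ ¬b) ∧ (b ∨ ¬e ∨ e) ∧ (b ∨ ¬e ∨ ¬b) ∧ (¬d ∨ c ∨ e) ∧ (¬d ∨ c ∨ ¬b) ∧ (¬d ∨ ¬e ∨ e) ∧ (¬d ∨ ¬e ∨ ¬b) ∧ ¬a   [distribute ∨ over ∧]
⇔ (b ∨ c ∨ e) ∧ (¬d ∨ c ∨ e) ∧ (¬d ∨ c ∨ ¬b) ∧ (¬d ∨ ¬e ∨ ¬b) ∧ ¬a   [simplify]

(b ∨ c ∨ e) ∧ (¬d ∨ c ∨ e) ∧ (¬d ∨ c ∨ ¬b) ∧ (¬d ∨ ¬e ∨ ¬b) ∧ ¬a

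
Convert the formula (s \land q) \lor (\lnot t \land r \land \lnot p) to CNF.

(s \lor \lnot t) \land (s \lor r) \land (s \lor \lnot p) \land (q \lor \lnot t) \land (q \lor r) \land (q \lor \lnot p)

(s \land q) \lor (\lnot t \land r \land \lnot p)
= (s \lor \lnot t) \land (s \lor r) \land (s \lor \lnot p) \land (q \lor \lnot t) \land (q \lor r) \land (q \lor \lnot p)   [distribute \lor over \land]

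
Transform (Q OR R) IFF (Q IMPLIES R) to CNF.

(NOT Q OR R) AND (Q OR R)

(Q OR R) IFF (Q IMPLIES R)
≡ ((Q OR R) IMPLIES (Q IMPLIES R)) AND ((Q IMPLIES R) IMPLIES (Q OR R))   — eliminate IFF
≡ (NOT (Q OR R) OR (Q IMPLIES R)) AND ((Q IMPLIES R) IMPLIES (Q OR R))   — eliminate IMPLIES
≡ (NOT (Q OR R) OR NOT Q OR R) AND ((Q IMPLIES R) IMPLIES (Q OR R))   — eliminate IMPLIES
≡ (NOT (Q OR R) OR NOT Q OR R) AND (NOT (Q IMPLIES R) OR Q OR R)   — eliminate IMPLIES
≡ (NOT (Q OR R) OR NOT Q OR R) AND (NOT (NOT Q OR R) OR Q OR R)   — eliminate IMPLIES
≡ ((NOT Q AND NOT R) OR NOT Q OR R) AND (NOT (NOT Q OR R) OR Q OR R)   — De Morgan
≡ ((NOT Q AND NOT R) OR NOT Q OR R) AND ((NOT NOT Q AND NOT R) OR Q OR R)   — De Morgan
≡ ((NOT Q AND NOT R) OR NOT Q OR R) AND ((Q AND NOT R) OR Q OR R)   — double negation
≡ (NOT Q OR NOT Q OR R) AND (NOT R OR NOT Q OR R) AND (Q OR Q OR R) AND (NOT R OR Q OR R)   — distribute OR over AND
≡ (NOT Q OR R) AND (Q OR R)   — simplify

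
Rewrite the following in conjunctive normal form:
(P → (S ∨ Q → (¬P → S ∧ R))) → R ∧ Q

(P ∨ R) ∧ (P ∨ Q) ∧ (S ∨ Q) ∧ (¬P ∨ R) ∧ (¬P ∨ Q) ∧ (¬S ∨ ¬R ∨ Q)

(P → (S ∨ Q → (¬P → S ∧ R))) → R ∧ Q
≡ ¬(P → (S ∨ Q → (¬P → S ∧ R))) ∨ R ∧ Q   [eliminate →]
≡ ¬(¬P ∨ (S ∨ Q → (¬P → S ∧ R))) ∨ R ∧ Q   [eliminate →]
≡ ¬(¬P ∨ ¬(S ∨ Q) ∨ (¬P → S ∧ R)) ∨ R ∧ Q   [eliminate →]
≡ ¬(¬P ∨ ¬(S ∨ Q) ∨ ¬¬P ∨ S ∧ R) ∨ R ∧ Q   [eliminate →]
≡ ¬¬P ∧ ¬¬(S ∨ Q) ∧ ¬¬¬P ∧ ¬(S ∧ R) ∨ R ∧ Q   [De Morgan]
≡ P ∧ ¬¬(S ∨ Q) ∧ ¬¬¬P ∧ ¬(S ∧ R) ∨ R ∧ Q   [double negation]
≡ P ∧ (S ∨ Q) ∧ ¬¬¬P ∧ ¬(S ∧ R) ∨ R ∧ Q   [double negation]
≡ P ∧ (S ∨ Q) ∧ ¬P ∧ ¬(S ∧ R) ∨ R ∧ Q   [double negation]
≡ P ∧ (S ∨ Q) ∧ ¬P ∧ (¬S ∨ ¬R) ∨ R ∧ Q   [De Morgan]
≡ (P ∨ R) ∧ (P ∨ Q) ∧ (S ∨ Q ∨ R) ∧ (S ∨ Q ∨ Q) ∧ (¬P ∨ R) ∧ (¬P ∨ Q) ∧ (¬S ∨ ¬R ∨ R) ∧ (¬S ∨ ¬R ∨ Q)   [distribute ∨ over ∧]
≡ (P ∨ R) ∧ (P ∨ Q) ∧ (S ∨ Q) ∧ (¬P ∨ R) ∧ (¬P ∨ Q) ∧ (¬S ∨ ¬R ∨ Q)   [simplify]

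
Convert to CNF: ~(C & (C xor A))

~(C & (C xor A))
≡ ~(C & (C | A) & ~(C & A))   (expand xor)
≡ ~C | ~(C | A) | ~~(C & A)   (De Morgan)
≡ ~C | (~C & ~A) | ~~(C & A)   (De Morgan)
≡ ~C | (~C & ~A) | (C & A)   (double negation)
≡ (~C | ~C | C) & (~C | ~C | A) & (~C | ~A | C) & (~C | ~A | A)   (distribute | over &)
≡ ~C | A   (simplify)

~C | A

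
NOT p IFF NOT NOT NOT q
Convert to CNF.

NOT p IFF NOT NOT NOT q
≡ (NOT p IMPLIES NOT NOT NOT q) AND (NOT NOT NOT q IMPLIES NOT p)   [eliminate IFF]
≡ (NOT NOT p OR NOT NOT NOT q) AND (NOT NOT NOT q IMPLIES NOT p)   [eliminate IMPLIES]
≡ (NOT NOT p OR NOT NOT NOT q) AND (NOT NOT NOT NOT q OR NOT p)   [eliminate IMPLIES]
≡ (p OR NOT NOT NOT q) AND (NOT NOT NOT NOT q OR NOT p)   [double negation]
≡ (p OR NOT q) AND (NOT NOT NOT NOT q OR NOT p)   [double negation]
≡ (p OR NOT q) AND (NOT NOT q OR NOT p)   [double negation]
≡ (p OR NOT q) AND (q OR NOT p)   [double negation]

(p OR NOT q) AND (q OR NOT p)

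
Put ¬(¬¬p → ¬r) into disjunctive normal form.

¬(¬¬p → ¬r)
⇔ ¬(¬¬¬p ∨ ¬r)   [eliminate →]
⇔ ¬¬¬¬p ∧ ¬¬r   [De Morgan]
⇔ ¬¬p ∧ ¬¬r   [double negation]
⇔ p ∧ ¬¬r   [double negation]
⇔ p ∧ r   [double negation]

p ∧ r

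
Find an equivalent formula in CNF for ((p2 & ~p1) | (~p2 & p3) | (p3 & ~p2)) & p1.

(p2 | p3) & (~p1 | ~p2) & (~p1 | p3) & p1

((p2 & ~p1) | (~p2 & p3) | (p3 & ~p2)) & p1
= (p2 | ~p2 | p3) & (p2 | ~p2 | ~p2) & (p2 | p3 | p3) & (p2 | p3 | ~p2) & (~p1 | ~p2 | p3) & (~p1 | ~p2 | ~p2) & (~p1 | p3 | p3) & (~p1 | p3 | ~p2) & p1   [distribute | over &]
= (p2 | p3) & (~p1 | ~p2) & (~p1 | p3) & p1   [simplify]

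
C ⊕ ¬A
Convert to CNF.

(C ∨ ¬A) ∧ (¬C ∨ A)

C ⊕ ¬A
≡ (C ∨ ¬A) ∧ ¬(C ∧ ¬A)   — expand ⊕
≡ (C ∨ ¬A) ∧ (¬C ∨ ¬¬A)   — De Morgan
≡ (C ∨ ¬A) ∧ (¬C ∨ A)   — double negation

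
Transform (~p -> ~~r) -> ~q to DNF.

(~p -> ~~r) -> ~q
≡ ~(~p -> ~~r) | ~q
≡ ~(~~p | ~~r) | ~q
≡ (~~~p & ~~~r) | ~q
≡ (~p & ~~~r) | ~q
≡ (~p & ~r) | ~q

(~p & ~r) | ~q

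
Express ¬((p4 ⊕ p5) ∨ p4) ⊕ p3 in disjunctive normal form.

(¬p4 ∧ ¬p5 ∧ ¬p3) ∨ (¬p4 ∧ p5 ∧ p3) ∨ (p4 ∧ p3)

¬((p4 ⊕ p5) ∨ p4) ⊕ p3
≡ (¬((p4 ⊕ p5) ∨ p4) ∧ ¬p3) ∨ (¬¬((p4 ⊕ p5) ∨ p4) ∧ p3)   [expand ⊕]
≡ (¬((p4 ∧ ¬p5) ∨ (¬p4 ∧ p5) ∨ p4) ∧ ¬p3) ∨ (¬¬((p4 ⊕ p5) ∨ p4) ∧ p3)   [expand ⊕]
≡ (¬((p4 ∧ ¬p5) ∨ (¬p4 ∧ p5) ∨ p4) ∧ ¬p3) ∨ (¬¬((p4 ∧ ¬p5) ∨ (¬p4 ∧ p5) ∨ p4) ∧ p3)   [expand ⊕]
≡ (¬(p4 ∧ ¬p5) ∧ ¬(¬p4 ∧ p5) ∧ ¬p4 ∧ ¬p3) ∨ (¬¬((p4 ∧ ¬p5) ∨ (¬p4 ∧ p5) ∨ p4) ∧ p3)   [De Morgan]
≡ ((¬p4 ∨ ¬¬p5) ∧ ¬(¬p4 ∧ p5) ∧ ¬p4 ∧ ¬p3) ∨ (¬¬((p4 ∧ ¬p5) ∨ (¬p4 ∧ p5) ∨ p4) ∧ p3)   [De Morgan]
≡ ((¬p4 ∨ p5) ∧ ¬(¬p4 ∧ p5) ∧ ¬p4 ∧ ¬p3) ∨ (¬¬((p4 ∧ ¬p5) ∨ (¬p4 ∧ p5) ∨ p4) ∧ p3)   [double negation]
≡ ((¬p4 ∨ p5) ∧ (¬¬p4 ∨ ¬p5) ∧ ¬p4 ∧ ¬p3) ∨ (¬¬((p4 ∧ ¬p5) ∨ (¬p4 ∧ p5) ∨ p4) ∧ p3)   [De Morgan]
≡ ((¬p4 ∨ p5) ∧ (p4 ∨ ¬p5) ∧ ¬p4 ∧ ¬p3) ∨ (¬¬((p4 ∧ ¬p5) ∨ (¬p4 ∧ p5) ∨ p4) ∧ p3)   [double negation]
≡ ((¬p4 ∨ p5) ∧ (p4 ∨ ¬p5) ∧ ¬p4 ∧ ¬p3) ∨ (((p4 ∧ ¬p5) ∨ (¬p4 ∧ p5) ∨ p4) ∧ p3)   [double negation]
≡ (¬p4 ∧ p4 ∧ ¬p4 ∧ ¬p3) ∨ (¬p4 ∧ ¬p5 ∧ ¬p4 ∧ ¬p3) ∨ (p5 ∧ p4 ∧ ¬p4 ∧ ¬p3) ∨ (p5 ∧ ¬p5 ∧ ¬p4 ∧ ¬p3) ∨ (p4 ∧ ¬p5 ∧ p3) ∨ (¬p4 ∧ p5 ∧ p3) ∨ (p4 ∧ p3)   [distribute ∧ over ∨]
≡ (¬p4 ∧ ¬p5 ∧ ¬p3) ∨ (¬p4 ∧ p5 ∧ p3) ∨ (p4 ∧ p3)   [simplify]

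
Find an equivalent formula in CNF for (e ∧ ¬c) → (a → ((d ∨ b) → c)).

(¬e ∨ c ∨ ¬a ∨ ¬d) ∧ (¬e ∨ c ∨ ¬a ∨ ¬b)

(e ∧ ¬c) → (a → ((d ∨ b) → c))
⇔ ¬(e ∧ ¬c) ∨ (a → ((d ∨ b) → c))   [eliminate →]
⇔ ¬(e ∧ ¬c) ∨ ¬a ∨ ((d ∨ b) → c)   [eliminate →]
⇔ ¬(e ∧ ¬c) ∨ ¬a ∨ ¬(d ∨ b) ∨ c   [eliminate →]
⇔ ¬e ∨ ¬¬c ∨ ¬a ∨ ¬(d ∨ b) ∨ c   [De Morgan]
⇔ ¬e ∨ c ∨ ¬a ∨ ¬(d ∨ b) ∨ c   [double negation]
⇔ ¬e ∨ c ∨ ¬a ∨ (¬d ∧ ¬b) ∨ c   [De Morgan]
⇔ (¬e ∨ c ∨ ¬a ∨ ¬d ∨ c) ∧ (¬e ∨ c ∨ ¬a ∨ ¬b ∨ c)   [distribute ∨ over ∧]
⇔ (¬e ∨ c ∨ ¬a ∨ ¬d) ∧ (¬e ∨ c ∨ ¬a ∨ ¬b)   [simplify]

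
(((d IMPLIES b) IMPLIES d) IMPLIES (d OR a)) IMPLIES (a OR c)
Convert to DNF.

a OR c

(((d IMPLIES b) IMPLIES d) IMPLIES (d OR a)) IMPLIES (a OR c)
= NOT (((d IMPLIES b) IMPLIES d) IMPLIES (d OR a)) OR a OR c   [eliminate IMPLIES]
= NOT (NOT ((d IMPLIES b) IMPLIES d) OR d OR a) OR a OR c   [eliminate IMPLIES]
= NOT (NOT (NOT (d IMPLIES b) OR d) OR d OR a) OR a OR c   [eliminate IMPLIES]
= NOT (NOT (NOT (NOT d OR b) OR d) OR d OR a) OR a OR c   [eliminate IMPLIES]
= (NOT NOT (NOT (NOT d OR b) OR d) AND NOT d AND NOT a) OR a OR c   [De Morgan]
= ((NOT (NOT d OR b) OR d) AND NOT d AND NOT a) OR a OR c   [double negation]
= (((NOT NOT d AND NOT b) OR d) AND NOT d AND NOT a) OR a OR c   [De Morgan]
= (((d AND NOT b) OR d) AND NOT d AND NOT a) OR a OR c   [double negation]
= (d AND NOT b AND NOT d AND NOT a) OR (d AND NOT d AND NOT a) OR a OR c   [distribute AND over OR]
= a OR c   [simplify]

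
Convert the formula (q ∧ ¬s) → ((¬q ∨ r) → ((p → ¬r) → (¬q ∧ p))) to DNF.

¬q ∨ s ∨ (q ∧ ¬r) ∨ (p ∧ r)

(q ∧ ¬s) → ((¬q ∨ r) → ((p → ¬r) → (¬q ∧ p)))
≡ ¬(q ∧ ¬s) ∨ ((¬q ∨ r) → ((p → ¬r) → (¬q ∧ p)))   [eliminate →]
≡ ¬(q ∧ ¬s) ∨ ¬(¬q ∨ r) ∨ ((p → ¬r) → (¬q ∧ p))   [eliminate →]
≡ ¬(q ∧ ¬s) ∨ ¬(¬q ∨ r) ∨ ¬(p → ¬r) ∨ (¬q ∧ p)   [eliminate →]
≡ ¬(q ∧ ¬s) ∨ ¬(¬q ∨ r) ∨ ¬(¬p ∨ ¬r) ∨ (¬q ∧ p)   [eliminate →]
≡ ¬q ∨ ¬¬s ∨ ¬(¬q ∨ r) ∨ ¬(¬p ∨ ¬r) ∨ (¬q ∧ p)   [De Morgan]
≡ ¬q ∨ s ∨ ¬(¬q ∨ r) ∨ ¬(¬p ∨ ¬r) ∨ (¬q ∧ p)   [double negation]
≡ ¬q ∨ s ∨ (¬¬q ∧ ¬r) ∨ ¬(¬p ∨ ¬r) ∨ (¬q ∧ p)   [De Morgan]
≡ ¬q ∨ s ∨ (q ∧ ¬r) ∨ ¬(¬p ∨ ¬r) ∨ (¬q ∧ p)   [double negation]
≡ ¬q ∨ s ∨ (q ∧ ¬r) ∨ (¬¬p ∧ ¬¬r) ∨ (¬q ∧ p)   [De Morgan]
≡ ¬q ∨ s ∨ (q ∧ ¬r) ∨ (p ∧ ¬¬r) ∨ (¬q ∧ p)   [double negation]
≡ ¬q ∨ s ∨ (q ∧ ¬r) ∨ (p ∧ r) ∨ (¬q ∧ p)   [double negation]
≡ ¬q ∨ s ∨ (q ∧ ¬r) ∨ (p ∧ r)   [simplify]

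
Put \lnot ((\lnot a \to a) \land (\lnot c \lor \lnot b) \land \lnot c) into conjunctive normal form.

\lnot ((\lnot a \to a) \land (\lnot c \lor \lnot b) \land \lnot c)
≡ \lnot ((\lnot \lnot a \lor a) \land (\lnot c \lor \lnot b) \land \lnot c)   [eliminate \to]
≡ \lnot (\lnot \lnot a \lor a) \lor \lnot (\lnot c \lor \lnot b) \lor \lnot \lnot c   [De Morgan]
≡ (\lnot \lnot \lnot a \land \lnot a) \lor \lnot (\lnot c \lor \lnot b) \lor \lnot \lnot c   [De Morgan]
≡ (\lnot a \land \lnot a) \lor \lnot (\lnot c \lor \lnot b) \lor \lnot \lnot c   [double negation]
≡ (\lnot a \land \lnot a) \lor (\lnot \lnot c \land \lnot \lnot b) \lor \lnot \lnot c   [De Morgan]
≡ (\lnot a \land \lnot a) \lor (c \land \lnot \lnot b) \lor \lnot \lnot c   [double negation]
≡ (\lnot a \land \lnot a) \lor (c \land b) \lor \lnot \lnot c   [double negation]
≡ (\lnot a \land \lnot a) \lor (c \land b) \lor c   [double negation]
≡ (\lnot a \lor c \lor c) \land (\lnot a \lor b \lor c) \land (\lnot a \lor c \lor c) \land (\lnot a \lor b \lor c)   [distribute \lor over \land]
≡ \lnot a \lor c   [simplify]

\lnot a \lor c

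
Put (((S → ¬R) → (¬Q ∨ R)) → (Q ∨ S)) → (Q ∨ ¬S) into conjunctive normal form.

(((S → ¬R) → (¬Q ∨ R)) → (Q ∨ S)) → (Q ∨ ¬S)
= ¬(((S → ¬R) → (¬Q ∨ R)) → (Q ∨ S)) ∨ Q ∨ ¬S   (eliminate →)
= ¬(¬((S → ¬R) → (¬Q ∨ R)) ∨ Q ∨ S) ∨ Q ∨ ¬S   (eliminate →)
= ¬(¬(¬(S → ¬R) ∨ ¬Q ∨ R) ∨ Q ∨ S) ∨ Q ∨ ¬S   (eliminate →)
= ¬(¬(¬(¬S ∨ ¬R) ∨ ¬Q ∨ R) ∨ Q ∨ S) ∨ Q ∨ ¬S   (eliminate →)
= (¬¬(¬(¬S ∨ ¬R) ∨ ¬Q ∨ R) ∧ ¬Q ∧ ¬S) ∨ Q ∨ ¬S   (De Morgan)
= ((¬(¬S ∨ ¬R) ∨ ¬Q ∨ R) ∧ ¬Q ∧ ¬S) ∨ Q ∨ ¬S   (double negation)
= (((¬¬S ∧ ¬¬R) ∨ ¬Q ∨ R) ∧ ¬Q ∧ ¬S) ∨ Q ∨ ¬S   (De Morgan)
= (((S ∧ ¬¬R) ∨ ¬Q ∨ R) ∧ ¬Q ∧ ¬S) ∨ Q ∨ ¬S   (double negation)
= (((S ∧ R) ∨ ¬Q ∨ R) ∧ ¬Q ∧ ¬S) ∨ Q ∨ ¬S   (double negation)
= (S ∨ ¬Q ∨ R ∨ Q ∨ ¬S) ∧ (R ∨ ¬Q ∨ R ∨ Q ∨ ¬S) ∧ (¬Q ∨ Q ∨ ¬S) ∧ (¬S ∨ Q ∨ ¬S)   (distribute ∨ over ∧)
= ¬S ∨ Q   (simplify)

¬S ∨ Q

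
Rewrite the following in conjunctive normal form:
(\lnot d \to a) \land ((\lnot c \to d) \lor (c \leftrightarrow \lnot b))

(d \lor a) \land (c \lor d \lor b)

(\lnot d \to a) \land ((\lnot c \to d) \lor (c \leftrightarrow \lnot b))
≡ (\lnot \lnot d \lor a) \land ((\lnot c \to d) \lor (c \leftrightarrow \lnot b))   [eliminate \to]
≡ (\lnot \lnot d \lor a) \land (\lnot \lnot c \lor d \lor (c \leftrightarrow \lnot b))   [eliminate \to]
≡ (\lnot \lnot d \lor a) \land (\lnot \lnot c \lor d \lor (c \to \lnot b) \land (\lnot b \to c))   [eliminate \leftrightarrow]
≡ (\lnot \lnot d \lor a) \land (\lnot \lnot c \lor d \lor (\lnot c \lor \lnot b) \land (\lnot b \to c))   [eliminate \to]
≡ (\lnot \lnot d \lor a) \land (\lnot \lnot c \lor d \lor (\lnot c \lor \lnot b) \land (\lnot \lnot b \lor c))   [eliminate \to]
≡ (d \lor a) \land (\lnot \lnot c \lor d \lor (\lnot c \lor \lnot b) \land (\lnot \lnot b \lor c))   [double negation]
≡ (d \lor a) \land (c \lor d \lor (\lnot c \lor \lnot b) \land (\lnot \lnot b \lor c))   [double negation]
≡ (d \lor a) \land (c \lor d \lor (\lnot c \lor \lnot b) \land (b \lor c))   [double negation]
≡ (d \lor a) \land (c \lor d \lor \lnot c \lor \lnot b) \land (c \lor d \lor b \lor c)   [distribute \lor over \land]
≡ (d \lor a) \land (c \lor d \lor b)   [simplify]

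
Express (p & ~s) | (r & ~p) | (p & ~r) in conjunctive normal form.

(p | r) & (~s | ~p | ~r)

(p & ~s) | (r & ~p) | (p & ~r)
≡ (p | r | p) & (p | r | ~r) & (p | ~p | p) & (p | ~p | ~r) & (~s | r | p) & (~s | r | ~r) & (~s | ~p | p) & (~s | ~p | ~r)   [distribute | over &]
≡ (p | r) & (~s | ~p | ~r)   [simplify]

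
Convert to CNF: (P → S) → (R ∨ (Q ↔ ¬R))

(P → S) → (R ∨ (Q ↔ ¬R))
≡ ¬(P → S) ∨ R ∨ (Q ↔ ¬R)   [eliminate →]
≡ ¬(¬P ∨ S) ∨ R ∨ (Q ↔ ¬R)   [eliminate →]
≡ ¬(¬P ∨ S) ∨ R ∨ ((Q → ¬R) ∧ (¬R → Q))   [eliminate ↔]
≡ ¬(¬P ∨ S) ∨ R ∨ ((¬Q ∨ ¬R) ∧ (¬R → Q))   [eliminate →]
≡ ¬(¬P ∨ S) ∨ R ∨ ((¬Q ∨ ¬R) ∧ (¬¬R ∨ Q))   [eliminate →]
≡ (¬¬P ∧ ¬S) ∨ R ∨ ((¬Q ∨ ¬R) ∧ (¬¬R ∨ Q))   [De Morgan]
≡ (P ∧ ¬S) ∨ R ∨ ((¬Q ∨ ¬R) ∧ (¬¬R ∨ Q))   [double negation]
≡ (P ∧ ¬S) ∨ R ∨ ((¬Q ∨ ¬R) ∧ (R ∨ Q))   [double negation]
≡ (P ∨ R ∨ ¬Q ∨ ¬R) ∧ (P ∨ R ∨ R ∨ Q) ∧ (¬S ∨ R ∨ ¬Q ∨ ¬R) ∧ (¬S ∨ R ∨ R ∨ Q)   [distribute ∨ over ∧]
≡ (P ∨ R ∨ Q) ∧ (¬S ∨ R ∨ Q)   [simplify]

(P ∨ R ∨ Q) ∧ (¬S ∨ R ∨ Q)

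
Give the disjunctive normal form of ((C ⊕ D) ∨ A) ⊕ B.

(C ∧ ¬D ∧ ¬B) ∨ (¬C ∧ D ∧ ¬B) ∨ (A ∧ ¬B) ∨ (¬C ∧ ¬D ∧ ¬A ∧ B) ∨ (D ∧ C ∧ ¬A ∧ B)

((C ⊕ D) ∨ A) ⊕ B
≡ (((C ⊕ D) ∨ A) ∧ ¬B) ∨ (¬((C ⊕ D) ∨ A) ∧ B)   — expand ⊕
≡ (((C ∧ ¬D) ∨ (¬C ∧ D) ∨ A) ∧ ¬B) ∨ (¬((C ⊕ D) ∨ A) ∧ B)   — expand ⊕
≡ (((C ∧ ¬D) ∨ (¬C ∧ D) ∨ A) ∧ ¬B) ∨ (¬((C ∧ ¬D) ∨ (¬C ∧ D) ∨ A) ∧ B)   — expand ⊕
≡ (((C ∧ ¬D) ∨ (¬C ∧ D) ∨ A) ∧ ¬B) ∨ (¬(C ∧ ¬D) ∧ ¬(¬C ∧ D) ∧ ¬A ∧ B)   — De Morgan
≡ (((C ∧ ¬D) ∨ (¬C ∧ D) ∨ A) ∧ ¬B) ∨ ((¬C ∨ ¬¬D) ∧ ¬(¬C ∧ D) ∧ ¬A ∧ B)   — De Morgan
≡ (((C ∧ ¬D) ∨ (¬C ∧ D) ∨ A) ∧ ¬B) ∨ ((¬C ∨ D) ∧ ¬(¬C ∧ D) ∧ ¬A ∧ B)   — double negation
≡ (((C ∧ ¬D) ∨ (¬C ∧ D) ∨ A) ∧ ¬B) ∨ ((¬C ∨ D) ∧ (¬¬C ∨ ¬D) ∧ ¬A ∧ B)   — De Morgan
≡ (((C ∧ ¬D) ∨ (¬C ∧ D) ∨ A) ∧ ¬B) ∨ ((¬C ∨ D) ∧ (C ∨ ¬D) ∧ ¬A ∧ B)   — double negation
≡ (C ∧ ¬D ∧ ¬B) ∨ (¬C ∧ D ∧ ¬B) ∨ (A ∧ ¬B) ∨ (¬C ∧ C ∧ ¬A ∧ B) ∨ (¬C ∧ ¬D ∧ ¬A ∧ B) ∨ (D ∧ C ∧ ¬A ∧ B) ∨ (D ∧ ¬D ∧ ¬A ∧ B)   — distribute ∧ over ∨
≡ (C ∧ ¬D ∧ ¬B) ∨ (¬C ∧ D ∧ ¬B) ∨ (A ∧ ¬B) ∨ (¬C ∧ ¬D ∧ ¬A ∧ B) ∨ (D ∧ C ∧ ¬A ∧ B)   — simplify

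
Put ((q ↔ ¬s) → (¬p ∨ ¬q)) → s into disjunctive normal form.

(¬s ∧ q ∧ p) ∨ s

((q ↔ ¬s) → (¬p ∨ ¬q)) → s
⇔ ¬((q ↔ ¬s) → (¬p ∨ ¬q)) ∨ s   [eliminate →]
⇔ ¬(¬(q ↔ ¬s) ∨ ¬p ∨ ¬q) ∨ s   [eliminate →]
⇔ ¬(¬((q → ¬s) ∧ (¬s → q)) ∨ ¬p ∨ ¬q) ∨ s   [eliminate ↔]
⇔ ¬(¬((¬q ∨ ¬s) ∧ (¬s → q)) ∨ ¬p ∨ ¬q) ∨ s   [eliminate →]
⇔ ¬(¬((¬q ∨ ¬s) ∧ (¬¬s ∨ q)) ∨ ¬p ∨ ¬q) ∨ s   [eliminate →]
⇔ (¬¬((¬q ∨ ¬s) ∧ (¬¬s ∨ q)) ∧ ¬¬p ∧ ¬¬q) ∨ s   [De Morgan]
⇔ ((¬q ∨ ¬s) ∧ (¬¬s ∨ q) ∧ ¬¬p ∧ ¬¬q) ∨ s   [double negation]
⇔ ((¬q ∨ ¬s) ∧ (s ∨ q) ∧ ¬¬p ∧ ¬¬q) ∨ s   [double negation]
⇔ ((¬q ∨ ¬s) ∧ (s ∨ q) ∧ p ∧ ¬¬q) ∨ s   [double negation]
⇔ ((¬q ∨ ¬s) ∧ (s ∨ q) ∧ p ∧ q) ∨ s   [double negation]
⇔ (¬q ∧ s ∧ p ∧ q) ∨ (¬q ∧ q ∧ p ∧ q) ∨ (¬s ∧ s ∧ p ∧ q) ∨ (¬s ∧ q ∧ p ∧ q) ∨ s   [distribute ∧ over ∨]
⇔ (¬s ∧ q ∧ p) ∨ s   [simplify]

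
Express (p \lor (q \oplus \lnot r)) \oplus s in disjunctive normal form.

(p \lor (q \oplus \lnot r)) \oplus s
⇔ ((p \lor (q \oplus \lnot r)) \land \lnot s) \lor (\lnot (p \lor (q \oplus \lnot r)) \land s)   — expand \oplus
⇔ ((p \lor (q \land \lnot \lnot r) \lor (\lnot q \land \lnot r)) \land \lnot s) \lor (\lnot (p \lor (q \oplus \lnot r)) \land s)   — expand \oplus
⇔ ((p \lor (q \land \lnot \lnot r) \lor (\lnot q \land \lnot r)) \land \lnot s) \lor (\lnot (p \lor (q \land \lnot \lnot r) \lor (\lnot q \land \lnot r)) \land s)   — expand \oplus
⇔ ((p \lor (q \land r) \lor (\lnot q \land \lnot r)) \land \lnot s) \lor (\lnot (p \lor (q \land \lnot \lnot r) \lor (\lnot q \land \lnot r)) \land s)   — double negation
⇔ ((p \lor (q \land r) \lor (\lnot q \land \lnot r)) \land \lnot s) \lor (\lnot p \land \lnot (q \land \lnot \lnot r) \land \lnot (\lnot q \land \lnot r) \land s)   — De Morgan
⇔ ((p \lor (q \land r) \lor (\lnot q \land \lnot r)) \land \lnot s) \lor (\lnot p \land (\lnot q \lor \lnot \lnot \lnot r) \land \lnot (\lnot q \land \lnot r) \land s)   — De Morgan
⇔ ((p \lor (q \land r) \lor (\lnot q \land \lnot r)) \land \lnot s) \lor (\lnot p \land (\lnot q \lor \lnot r) \land \lnot (\lnot q \land \lnot r) \land s)   — double negation
⇔ ((p \lor (q \land r) \lor (\lnot q \land \lnot r)) \land \lnot s) \lor (\lnot p \land (\lnot q \lor \lnot r) \land (\lnot \lnot q \lor \lnot \lnot r) \land s)   — De Morgan
⇔ ((p \lor (q \land r) \lor (\lnot q \land \lnot r)) \land \lnot s) \lor (\lnot p \land (\lnot q \lor \lnot r) \land (q \lor \lnot \lnot r) \land s)   — double negation
⇔ ((p \lor (q \land r) \lor (\lnot q \land \lnot r)) \land \lnot s) \lor (\lnot p \land (\lnot q \lor \lnot r) \land (q \lor r) \land s)   — double negation
⇔ (p \land \lnot s) \lor (q \land r \land \lnot s) \lor (\lnot q \land \lnot r \land \lnot s) \lor (\lnot p \land \lnot q \land q \land s) \lor (\lnot p \land \lnot q \land r \land s) \lor (\lnot p \land \lnot r \land q \land s) \lor (\lnot p \land \lnot r \land r \land s)   — distribute \land over \lor
⇔ (p \land \lnot s) \lor (q \land r \land \lnot s) \lor (\lnot q \land \lnot r \land \lnot s) \lor (\lnot p \land \lnot q \land r \land s) \lor (\lnot p \land \lnot r \land q \land s)   — simplify

(p \land \lnot s) \lor (q \land r \land \lnot s) \lor (\lnot q \land \lnot r \land \lnot s) \lor (\lnot p \land \lnot q \land r \land s) \lor (\lnot p \land \lnot r \land q \land s)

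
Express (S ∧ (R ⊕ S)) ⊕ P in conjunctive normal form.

(S ∨ P) ∧ (¬R ∨ ¬S ∨ P) ∧ (¬S ∨ R ∨ ¬P)

(S ∧ (R ⊕ S)) ⊕ P
= ((S ∧ (R ⊕ S)) ∨ P) ∧ ¬(S ∧ (R ⊕ S) ∧ P)   [expand ⊕]
= ((S ∧ (R ∨ S) ∧ ¬(R ∧ S)) ∨ P) ∧ ¬(S ∧ (R ⊕ S) ∧ P)   [expand ⊕]
= ((S ∧ (R ∨ S) ∧ ¬(R ∧ S)) ∨ P) ∧ ¬(S ∧ (R ∨ S) ∧ ¬(R ∧ S) ∧ P)   [expand ⊕]
= ((S ∧ (R ∨ S) ∧ (¬R ∨ ¬S)) ∨ P) ∧ ¬(S ∧ (R ∨ S) ∧ ¬(R ∧ S) ∧ P)   [De Morgan]
= ((S ∧ (R ∨ S) ∧ (¬R ∨ ¬S)) ∨ P) ∧ (¬S ∨ ¬(R ∨ S) ∨ ¬¬(R ∧ S) ∨ ¬P)   [De Morgan]
= ((S ∧ (R ∨ S) ∧ (¬R ∨ ¬S)) ∨ P) ∧ (¬S ∨ (¬R ∧ ¬S) ∨ ¬¬(R ∧ S) ∨ ¬P)   [De Morgan]
= ((S ∧ (R ∨ S) ∧ (¬R ∨ ¬S)) ∨ P) ∧ (¬S ∨ (¬R ∧ ¬S) ∨ (R ∧ S) ∨ ¬P)   [double negation]
= (S ∨ P) ∧ (R ∨ S ∨ P) ∧ (¬R ∨ ¬S ∨ P) ∧ (¬S ∨ ¬R ∨ R ∨ ¬P) ∧ (¬S ∨ ¬R ∨ S ∨ ¬P) ∧ (¬S ∨ ¬S ∨ R ∨ ¬P) ∧ (¬S ∨ ¬S ∨ S ∨ ¬P)   [distribute ∨ over ∧]
= (S ∨ P) ∧ (¬R ∨ ¬S ∨ P) ∧ (¬S ∨ R ∨ ¬P)   [simplify]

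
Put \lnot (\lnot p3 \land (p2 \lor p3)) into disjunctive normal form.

\lnot (\lnot p3 \land (p2 \lor p3))
⇔ \lnot \lnot p3 \lor \lnot (p2 \lor p3)   — De Morgan
⇔ p3 \lor \lnot (p2 \lor p3)   — double negation
⇔ p3 \lor (\lnot p2 \land \lnot p3)   — De Morgan

p3 \lor (\lnot p2 \land \lnot p3)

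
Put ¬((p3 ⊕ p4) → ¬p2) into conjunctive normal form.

(p3 ∨ p4) ∧ (¬p3 ∨ ¬p4) ∧ p2

¬((p3 ⊕ p4) → ¬p2)
≡ ¬(¬(p3 ⊕ p4) ∨ ¬p2)   (eliminate →)
≡ ¬(¬((p3 ∨ p4) ∧ ¬(p3 ∧ p4)) ∨ ¬p2)   (expand ⊕)
≡ ¬¬((p3 ∨ p4) ∧ ¬(p3 ∧ p4)) ∧ ¬¬p2   (De Morgan)
≡ (p3 ∨ p4) ∧ ¬(p3 ∧ p4) ∧ ¬¬p2   (double negation)
≡ (p3 ∨ p4) ∧ (¬p3 ∨ ¬p4) ∧ ¬¬p2   (De Morgan)
≡ (p3 ∨ p4) ∧ (¬p3 ∨ ¬p4) ∧ p2   (double negation)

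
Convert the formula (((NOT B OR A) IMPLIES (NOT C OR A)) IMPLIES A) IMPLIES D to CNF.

(((NOT B OR A) IMPLIES (NOT C OR A)) IMPLIES A) IMPLIES D
⇔ NOT (((NOT B OR A) IMPLIES (NOT C OR A)) IMPLIES A) OR D   — eliminate IMPLIES
⇔ NOT (NOT ((NOT B OR A) IMPLIES (NOT C OR A)) OR A) OR D   — eliminate IMPLIES
⇔ NOT (NOT (NOT (NOT B OR A) OR NOT C OR A) OR A) OR D   — eliminate IMPLIES
⇔ (NOT NOT (NOT (NOT B OR A) OR NOT C OR A) AND NOT A) OR D   — De Morgan
⇔ ((NOT (NOT B OR A) OR NOT C OR A) AND NOT A) OR D   — double negation
⇔ (((NOT NOT B AND NOT A) OR NOT C OR A) AND NOT A) OR D   — De Morgan
⇔ (((B AND NOT A) OR NOT C OR A) AND NOT A) OR D   — double negation
⇔ (B OR NOT C OR A OR D) AND (NOT A OR NOT C OR A OR D) AND (NOT A OR D)   — distribute OR over AND
⇔ (B OR NOT C OR A OR D) AND (NOT A OR D)   — simplify

(B OR NOT C OR A OR D) AND (NOT A OR D)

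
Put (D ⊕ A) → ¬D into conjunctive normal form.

¬D ∨ A

(D ⊕ A) → ¬D
≡ ¬(D ⊕ A) ∨ ¬D   (eliminate →)
≡ ¬((D ∨ A) ∧ ¬(D ∧ A)) ∨ ¬D   (expand ⊕)
≡ ¬(D ∨ A) ∨ ¬¬(D ∧ A) ∨ ¬D   (De Morgan)
≡ (¬D ∧ ¬A) ∨ ¬¬(D ∧ A) ∨ ¬D   (De Morgan)
≡ (¬D ∧ ¬A) ∨ (D ∧ A) ∨ ¬D   (double negation)
≡ (¬D ∨ D ∨ ¬D) ∧ (¬D ∨ A ∨ ¬D) ∧ (¬A ∨ D ∨ ¬D) ∧ (¬A ∨ A ∨ ¬D)   (distribute ∨ over ∧)
≡ ¬D ∨ A   (simplify)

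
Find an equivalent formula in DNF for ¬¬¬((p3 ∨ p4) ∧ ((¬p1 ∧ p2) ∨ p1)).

¬¬¬((p3 ∨ p4) ∧ ((¬p1 ∧ p2) ∨ p1))
⇔ ¬((p3 ∨ p4) ∧ ((¬p1 ∧ p2) ∨ p1))
⇔ ¬(p3 ∨ p4) ∨ ¬((¬p1 ∧ p2) ∨ p1)
⇔ (¬p3 ∧ ¬p4) ∨ ¬((¬p1 ∧ p2) ∨ p1)
⇔ (¬p3 ∧ ¬p4) ∨ (¬(¬p1 ∧ p2) ∧ ¬p1)
⇔ (¬p3 ∧ ¬p4) ∨ ((¬¬p1 ∨ ¬p2) ∧ ¬p1)
⇔ (¬p3 ∧ ¬p4) ∨ ((p1 ∨ ¬p2) ∧ ¬p1)
⇔ (¬p3 ∧ ¬p4) ∨ (p1 ∧ ¬p1) ∨ (¬p2 ∧ ¬p1)
⇔ (¬p3 ∧ ¬p4) ∨ (¬p2 ∧ ¬p1)

(¬p3 ∧ ¬p4) ∨ (¬p2 ∧ ¬p1)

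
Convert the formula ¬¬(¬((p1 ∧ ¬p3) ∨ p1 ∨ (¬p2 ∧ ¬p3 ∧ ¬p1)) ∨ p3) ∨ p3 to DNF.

(¬p1 ∧ p2) ∨ p3

¬¬(¬((p1 ∧ ¬p3) ∨ p1 ∨ (¬p2 ∧ ¬p3 ∧ ¬p1)) ∨ p3) ∨ p3
⇔ ¬((p1 ∧ ¬p3) ∨ p1 ∨ (¬p2 ∧ ¬p3 ∧ ¬p1)) ∨ p3 ∨ p3   (double negation)
⇔ (¬(p1 ∧ ¬p3) ∧ ¬p1 ∧ ¬(¬p2 ∧ ¬p3 ∧ ¬p1)) ∨ p3 ∨ p3   (De Morgan)
⇔ ((¬p1 ∨ ¬¬p3) ∧ ¬p1 ∧ ¬(¬p2 ∧ ¬p3 ∧ ¬p1)) ∨ p3 ∨ p3   (De Morgan)
⇔ ((¬p1 ∨ p3) ∧ ¬p1 ∧ ¬(¬p2 ∧ ¬p3 ∧ ¬p1)) ∨ p3 ∨ p3   (double negation)
⇔ ((¬p1 ∨ p3) ∧ ¬p1 ∧ (¬¬p2 ∨ ¬¬p3 ∨ ¬¬p1)) ∨ p3 ∨ p3   (De Morgan)
⇔ ((¬p1 ∨ p3) ∧ ¬p1 ∧ (p2 ∨ ¬¬p3 ∨ ¬¬p1)) ∨ p3 ∨ p3   (double negation)
⇔ ((¬p1 ∨ p3) ∧ ¬p1 ∧ (p2 ∨ p3 ∨ ¬¬p1)) ∨ p3 ∨ p3   (double negation)
⇔ ((¬p1 ∨ p3) ∧ ¬p1 ∧ (p2 ∨ p3 ∨ p1)) ∨ p3 ∨ p3   (double negation)
⇔ (¬p1 ∧ ¬p1 ∧ p2) ∨ (¬p1 ∧ ¬p1 ∧ p3) ∨ (¬p1 ∧ ¬p1 ∧ p1) ∨ (p3 ∧ ¬p1 ∧ p2) ∨ (p3 ∧ ¬p1 ∧ p3) ∨ (p3 ∧ ¬p1 ∧ p1) ∨ p3 ∨ p3   (distribute ∧ over ∨)
⇔ (¬p1 ∧ p2) ∨ p3   (simplify)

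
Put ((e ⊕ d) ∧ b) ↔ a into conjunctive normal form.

((e ⊕ d) ∧ b) ↔ a
⇔ (((e ⊕ d) ∧ b) → a) ∧ (a → ((e ⊕ d) ∧ b))
⇔ (¬((e ⊕ d) ∧ b) ∨ a) ∧ (a → ((e ⊕ d) ∧ b))
⇔ (¬((e ∨ d) ∧ ¬(e ∧ d) ∧ b) ∨ a) ∧ (a → ((e ⊕ d) ∧ b))
⇔ (¬((e ∨ d) ∧ ¬(e ∧ d) ∧ b) ∨ a) ∧ (¬a ∨ ((e ⊕ d) ∧ b))
⇔ (¬((e ∨ d) ∧ ¬(e ∧ d) ∧ b) ∨ a) ∧ (¬a ∨ ((e ∨ d) ∧ ¬(e ∧ d) ∧ b))
⇔ (¬(e ∨ d) ∨ ¬¬(e ∧ d) ∨ ¬b ∨ a) ∧ (¬a ∨ ((e ∨ d) ∧ ¬(e ∧ d) ∧ b))
⇔ ((¬e ∧ ¬d) ∨ ¬¬(e ∧ d) ∨ ¬b ∨ a) ∧ (¬a ∨ ((e ∨ d) ∧ ¬(e ∧ d) ∧ b))
⇔ ((¬e ∧ ¬d) ∨ (e ∧ d) ∨ ¬b ∨ a) ∧ (¬a ∨ ((e ∨ d) ∧ ¬(e ∧ d) ∧ b))
⇔ ((¬e ∧ ¬d) ∨ (e ∧ d) ∨ ¬b ∨ a) ∧ (¬a ∨ ((e ∨ d) ∧ (¬e ∨ ¬d) ∧ b))
⇔ (¬e ∨ e ∨ ¬b ∨ a) ∧ (¬e ∨ d ∨ ¬b ∨ a) ∧ (¬d ∨ e ∨ ¬b ∨ a) ∧ (¬d ∨ d ∨ ¬b ∨ a) ∧ (¬a ∨ e ∨ d) ∧ (¬a ∨ ¬e ∨ ¬d) ∧ (¬a ∨ b)
⇔ (¬e ∨ d ∨ ¬b ∨ a) ∧ (¬d ∨ e ∨ ¬b ∨ a) ∧ (¬a ∨ e ∨ d) ∧ (¬a ∨ ¬e ∨ ¬d) ∧ (¬a ∨ b)

(¬e ∨ d ∨ ¬b ∨ a) ∧ (¬d ∨ e ∨ ¬b ∨ a) ∧ (¬a ∨ e ∨ d) ∧ (¬a ∨ ¬e ∨ ¬d) ∧ (¬a ∨ b)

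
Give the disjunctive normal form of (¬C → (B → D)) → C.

(¬C → (B → D)) → C
⇔ ¬(¬C → (B → D)) ∨ C   — eliminate →
⇔ ¬(¬¬C ∨ (B → D)) ∨ C   — eliminate →
⇔ ¬(¬¬C ∨ ¬B ∨ D) ∨ C   — eliminate →
⇔ (¬¬¬C ∧ ¬¬B ∧ ¬D) ∨ C   — De Morgan
⇔ (¬C ∧ ¬¬B ∧ ¬D) ∨ C   — double negation
⇔ (¬C ∧ B ∧ ¬D) ∨ C   — double negation

(¬C ∧ B ∧ ¬D) ∨ C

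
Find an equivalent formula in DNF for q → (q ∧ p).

¬q ∨ (q ∧ p)

q → (q ∧ p)
≡ ¬q ∨ (q ∧ p)   — eliminate →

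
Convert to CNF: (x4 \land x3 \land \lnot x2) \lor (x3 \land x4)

x4 \land x3

(x4 \land x3 \land \lnot x2) \lor (x3 \land x4)
⇔ (x4 \lor x3) \land (x4 \lor x4) \land (x3 \lor x3) \land (x3 \lor x4) \land (\lnot x2 \lor x3) \land (\lnot x2 \lor x4)   — distribute \lor over \land
⇔ x4 \land x3   — simplify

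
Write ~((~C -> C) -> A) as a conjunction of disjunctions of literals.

~((~C -> C) -> A)
= ~(~(~C -> C) | A)   [eliminate ->]
= ~(~(~~C | C) | A)   [eliminate ->]
= ~~(~~C | C) & ~A   [De Morgan]
= (~~C | C) & ~A   [double negation]
= (C | C) & ~A   [double negation]
= C & ~A   [simplify]

C & ~A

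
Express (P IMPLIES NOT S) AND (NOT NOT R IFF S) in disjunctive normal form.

(P IMPLIES NOT S) AND (NOT NOT R IFF S)
≡ (NOT P OR NOT S) AND (NOT NOT R IFF S)   [eliminate IMPLIES]
≡ (NOT P OR NOT S) AND (NOT NOT R IMPLIES S) AND (S IMPLIES NOT NOT R)   [eliminate IFF]
≡ (NOT P OR NOT S) AND (NOT NOT NOT R OR S) AND (S IMPLIES NOT NOT R)   [eliminate IMPLIES]
≡ (NOT P OR NOT S) AND (NOT NOT NOT R OR S) AND (NOT S OR NOT NOT R)   [eliminate IMPLIES]
≡ (NOT P OR NOT S) AND (NOT R OR S) AND (NOT S OR NOT NOT R)   [double negation]
≡ (NOT P OR NOT S) AND (NOT R OR S) AND (NOT S OR R)   [double negation]
≡ (NOT P AND NOT R AND NOT S) OR (NOT P AND NOT R AND R) OR (NOT P AND S AND NOT S) OR (NOT P AND S AND R) OR (NOT S AND NOT R AND NOT S) OR (NOT S AND NOT R AND R) OR (NOT S AND S AND NOT S) OR (NOT S AND S AND R)   [distribute AND over OR]
≡ (NOT P AND S AND R) OR (NOT S AND NOT R)   [simplify]

(NOT P AND S AND R) OR (NOT S AND NOT R)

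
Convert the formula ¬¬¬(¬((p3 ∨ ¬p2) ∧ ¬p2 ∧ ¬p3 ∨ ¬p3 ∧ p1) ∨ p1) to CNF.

(¬p2 ∨ p1) ∧ ¬p3 ∧ ¬p1

¬¬¬(¬((p3 ∨ ¬p2) ∧ ¬p2 ∧ ¬p3 ∨ ¬p3 ∧ p1) ∨ p1)
≡ ¬(¬((p3 ∨ ¬p2) ∧ ¬p2 ∧ ¬p3 ∨ ¬p3 ∧ p1) ∨ p1)   — double negation
≡ ¬¬((p3 ∨ ¬p2) ∧ ¬p2 ∧ ¬p3 ∨ ¬p3 ∧ p1) ∧ ¬p1   — De Morgan
≡ ((p3 ∨ ¬p2) ∧ ¬p2 ∧ ¬p3 ∨ ¬p3 ∧ p1) ∧ ¬p1   — double negation
≡ (p3 ∨ ¬p2 ∨ ¬p3) ∧ (p3 ∨ ¬p2 ∨ p1) ∧ (¬p2 ∨ ¬p3) ∧ (¬p2 ∨ p1) ∧ (¬p3 ∨ ¬p3) ∧ (¬p3 ∨ p1) ∧ ¬p1   — distribute ∨ over ∧
≡ (¬p2 ∨ p1) ∧ ¬p3 ∧ ¬p1   — simplify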